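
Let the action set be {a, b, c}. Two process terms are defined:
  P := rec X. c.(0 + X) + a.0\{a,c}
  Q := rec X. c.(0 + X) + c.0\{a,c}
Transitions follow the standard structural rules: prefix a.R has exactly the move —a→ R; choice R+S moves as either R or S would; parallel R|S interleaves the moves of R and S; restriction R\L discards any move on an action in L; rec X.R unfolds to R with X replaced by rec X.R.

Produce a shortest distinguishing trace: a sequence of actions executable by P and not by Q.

a

Reachable graph of P (3 states):
  p0 = rec X. c.(0 + X) + a.0\{a,c} ⊢ ··a··> p1, ··c··> p2
  p1 = 0\{a,c} ⊢ ∅
  p2 = 0 + (rec X. c.(0 + X) + a.0\{a,c}) ⊢ ··a··> p1, ··c··> p2
Reachable graph of Q (3 states):
  q0 = rec X. c.(0 + X) + c.0\{a,c} ⊢ ··c··> q1, ··c··> q2
  q1 = 0 + (rec X. c.(0 + X) + c.0\{a,c}) ⊢ ··c··> q1, ··c··> q2
  q2 = 0\{a,c} ⊢ ∅
Trace ⟨a⟩ through P, begin at {p0}:
  step 1 (a): {p1}
  P completes σ.
Trace ⟨a⟩ through Q, begin at {q0}:
  step 1 (a): ∅  — Q cannot continue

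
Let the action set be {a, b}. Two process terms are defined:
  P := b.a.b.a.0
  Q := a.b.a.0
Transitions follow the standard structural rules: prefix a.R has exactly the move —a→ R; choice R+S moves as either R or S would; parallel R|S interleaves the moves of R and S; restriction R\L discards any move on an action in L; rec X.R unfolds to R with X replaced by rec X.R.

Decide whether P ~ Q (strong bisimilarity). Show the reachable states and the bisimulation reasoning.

Reachable graph of P (5 states):
  u0 = b.a.b.a.0 has moves =b=> u1
  u1 = a.b.a.0 has moves =a=> u2
  u2 = b.a.0 has moves =b=> u3
  u3 = a.0 has moves =a=> u4
  u4 = 0 has moves ∅
Reachable graph of Q (4 states):
  v0 = a.b.a.0 has moves =a=> v1
  v1 = b.a.0 has moves =b=> v2
  v2 = a.0 has moves =a=> v3
  v3 = 0 has moves ∅
Coarsest stable partition (strong bisimilarity classes):
  B0 = {u0}
  B1 = {u1, v0}
  B2 = {u2, v1}
  B3 = {u3, v2}
  B4 = {u4, v3}
u0 ∈ B0, v0 ∈ B1 → different blocks

not bisimilar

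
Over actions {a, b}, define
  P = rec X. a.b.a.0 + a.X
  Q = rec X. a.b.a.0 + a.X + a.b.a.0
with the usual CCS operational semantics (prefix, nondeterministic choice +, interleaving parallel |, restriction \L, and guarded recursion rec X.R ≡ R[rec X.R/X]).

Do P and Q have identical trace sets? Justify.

LTS(P): 4 reachable states
  u0 = rec X. a.b.a.0 + a.X :: —a→ u0, —a→ u1
  u1 = b.a.0 :: —b→ u2
  u2 = a.0 :: —a→ u3
  u3 = 0 :: stopped
LTS(Q): 4 reachable states
  v0 = rec X. a.b.a.0 + a.X + a.b.a.0 :: —a→ v0, —a→ v1
  v1 = b.a.0 :: —b→ v2
  v2 = a.0 :: —a→ v3
  v3 = 0 :: stopped
Coarsest stable partition (strong bisimilarity classes):
  B0 = {u0, v0}
  B1 = {u1, v1}
  B2 = {u2, v2}
  B3 = {u3, v3}
u0 ∈ B0, v0 ∈ B0 → same block
Bisimilar ⇒ trace-equivalent.

YES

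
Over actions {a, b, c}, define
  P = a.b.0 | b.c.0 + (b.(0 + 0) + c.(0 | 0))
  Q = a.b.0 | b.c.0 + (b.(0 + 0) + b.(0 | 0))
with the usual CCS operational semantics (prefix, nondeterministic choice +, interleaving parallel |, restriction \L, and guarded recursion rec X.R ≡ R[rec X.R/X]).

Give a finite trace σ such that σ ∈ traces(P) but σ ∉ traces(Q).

c

LTS(P): 10 reachable states
  m0 = a.b.0 | b.c.0 + (b.(0 + 0) + c.(0 | 0)) → ··a··> m1, ··b··> m2, ··b··> m3, ··c··> m4
  m1 = b.0 | b.c.0 → ··b··> m5, ··b··> m6
  m2 = 0 + 0 → deadlocked
  m3 = a.b.0 | c.0 → ··a··> m6, ··c··> m7
  m4 = 0 | 0 → deadlocked
  m5 = 0 | b.c.0 → ··b··> m8
  m6 = b.0 | c.0 → ··b··> m8, ··c··> m9
  m7 = a.b.0 | 0 → ··a··> m9
  m8 = 0 | c.0 → ··c··> m4
  m9 = b.0 | 0 → ··b··> m4
LTS(Q): 10 reachable states
  n0 = a.b.0 | b.c.0 + (b.(0 + 0) + b.(0 | 0)) → ··a··> n1, ··b··> n2, ··b··> n3, ··b··> n4
  n1 = b.0 | b.c.0 → ··b··> n5, ··b··> n6
  n2 = 0 + 0 → deadlocked
  n3 = 0 | 0 → deadlocked
  n4 = a.b.0 | c.0 → ··a··> n6, ··c··> n7
  n5 = 0 | b.c.0 → ··b··> n8
  n6 = b.0 | c.0 → ··b··> n8, ··c··> n9
  n7 = a.b.0 | 0 → ··a··> n9
  n8 = 0 | c.0 → ··c··> n3
  n9 = b.0 | 0 → ··b··> n3
Run σ = ⟨c⟩ on P: start {m0}
  after c @ step 1: {m4}
  ✓ P
Run σ = ⟨c⟩ on Q: start {n0}
  after c @ step 1: ∅ (Q stuck)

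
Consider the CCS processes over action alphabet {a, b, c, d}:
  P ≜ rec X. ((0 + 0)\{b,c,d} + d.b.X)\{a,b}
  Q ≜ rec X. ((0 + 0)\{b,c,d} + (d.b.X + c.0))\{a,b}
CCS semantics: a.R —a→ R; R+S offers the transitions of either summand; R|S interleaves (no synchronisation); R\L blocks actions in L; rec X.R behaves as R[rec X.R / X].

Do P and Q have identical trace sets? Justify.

NO — witness ⟨c⟩

Reachable graph of P (2 states):
  p0 = rec X. ((0 + 0)\{b,c,d} + d.b.X)\{a,b} has moves =d=> p1
  p1 = (b.(rec X. ((0 + 0)\{b,c,d} + d.b.X)\{a,b}))\{a,b} has moves ∅
Reachable graph of Q (3 states):
  q0 = rec X. ((0 + 0)\{b,c,d} + (d.b.X + c.0))\{a,b} has moves =c=> q1, =d=> q2
  q1 = 0\{a,b} has moves ∅
  q2 = (b.(rec X. ((0 + 0)\{b,c,d} + (d.b.X + c.0))\{a,b}))\{a,b} has moves ∅
Trace ⟨c⟩ through Q, begin at {q0}:
  step 1 (c): {q1}
  ✓ Q
Trace ⟨c⟩ through P, begin at {p0}:
  step 1 (c): ∅ (P stuck)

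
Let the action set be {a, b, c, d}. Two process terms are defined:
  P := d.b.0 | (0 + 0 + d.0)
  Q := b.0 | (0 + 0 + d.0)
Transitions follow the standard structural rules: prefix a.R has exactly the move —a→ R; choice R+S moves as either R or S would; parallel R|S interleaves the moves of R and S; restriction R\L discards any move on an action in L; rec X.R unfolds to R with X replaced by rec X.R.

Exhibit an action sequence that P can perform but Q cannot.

dd

Reachable graph of P (6 states):
  m0 = d.b.0 | (0 + 0 + d.0) | —d→ m1, —d→ m2
  m1 = b.0 | (0 + 0 + d.0) | —b→ m3, —d→ m4
  m2 = d.b.0 | 0 | —d→ m4
  m3 = 0 | (0 + 0 + d.0) | —d→ m5
  m4 = b.0 | 0 | —b→ m5
  m5 = 0 | 0 | ·
Reachable graph of Q (4 states):
  n0 = b.0 | (0 + 0 + d.0) | —b→ n1, —d→ n2
  n1 = 0 | (0 + 0 + d.0) | —d→ n3
  n2 = b.0 | 0 | —b→ n3
  n3 = 0 | 0 | ·
Run σ = ⟨dd⟩ on P: start {m0}
  step 1 (d): {m1, m2}
  step 2 (d): {m4}
  P completes σ.
Run σ = ⟨dd⟩ on Q: start {n0}
  step 1 (d): {n2}
  step 2 (d): ∅ (Q stuck)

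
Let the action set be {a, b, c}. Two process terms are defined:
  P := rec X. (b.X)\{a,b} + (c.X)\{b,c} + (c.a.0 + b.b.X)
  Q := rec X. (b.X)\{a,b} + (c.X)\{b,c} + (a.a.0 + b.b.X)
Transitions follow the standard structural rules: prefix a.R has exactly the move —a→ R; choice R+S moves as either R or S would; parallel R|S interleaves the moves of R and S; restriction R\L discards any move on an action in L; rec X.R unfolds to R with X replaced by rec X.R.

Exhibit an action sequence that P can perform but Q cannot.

c

Reachable graph of P (4 states):
  p0 = rec X. (b.X)\{a,b} + (c.X)\{b,c} + (c.a.0 + b.b.X) → —b→ p1, —c→ p2
  p1 = b.(rec X. (b.X)\{a,b} + (c.X)\{b,c} + (c.a.0 + b.b.X)) → —b→ p0
  p2 = a.0 → —a→ p3
  p3 = 0 → ∅
Reachable graph of Q (4 states):
  q0 = rec X. (b.X)\{a,b} + (c.X)\{b,c} + (a.a.0 + b.b.X) → —a→ q1, —b→ q2
  q1 = a.0 → —a→ q3
  q2 = b.(rec X. (b.X)\{a,b} + (c.X)\{b,c} + (a.a.0 + b.b.X)) → —b→ q0
  q3 = 0 → ∅
Run σ = ⟨c⟩ on P: start {p0}
  step 1 (c): {p2}
  P completes σ.
Run σ = ⟨c⟩ on Q: start {q0}
  step 1 (c): no successor for Q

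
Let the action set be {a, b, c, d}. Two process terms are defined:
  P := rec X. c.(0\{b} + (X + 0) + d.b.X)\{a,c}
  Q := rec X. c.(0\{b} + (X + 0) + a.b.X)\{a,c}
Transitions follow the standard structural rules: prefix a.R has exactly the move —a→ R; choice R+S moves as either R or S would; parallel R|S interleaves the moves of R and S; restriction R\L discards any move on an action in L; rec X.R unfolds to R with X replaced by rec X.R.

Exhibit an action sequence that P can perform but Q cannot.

P's transition system — 4 states:
  s0 = rec X. c.(0\{b} + (X + 0) + d.b.X)\{a,c} :: -c-> s1
  s1 = (0\{b} + ((rec X. c.(0\{b} + (X + 0) + d.b.X)\{a,c}) + 0) + d.b.(rec X. c.(0\{b} + (X + 0) + d.b.X)\{a,c}))\{a,c} :: -d-> s2
  s2 = (b.(rec X. c.(0\{b} + (X + 0) + d.b.X)\{a,c}))\{a,c} :: -b-> s3
  s3 = (rec X. c.(0\{b} + (X + 0) + d.b.X)\{a,c})\{a,c} :: stopped
Q's transition system — 2 states:
  t0 = rec X. c.(0\{b} + (X + 0) + a.b.X)\{a,c} :: -c-> t1
  t1 = (0\{b} + ((rec X. c.(0\{b} + (X + 0) + a.b.X)\{a,c}) + 0) + a.b.(rec X. c.(0\{b} + (X + 0) + a.b.X)\{a,c}))\{a,c} :: stopped
Executing cd from P (initial set {s0}):
  step 1 (c): {s1}
  step 2 (d): {s2}
  P completes σ.
Executing cd from Q (initial set {t0}):
  step 1 (c): {t1}
  step 2 (d): no successor for Q

cd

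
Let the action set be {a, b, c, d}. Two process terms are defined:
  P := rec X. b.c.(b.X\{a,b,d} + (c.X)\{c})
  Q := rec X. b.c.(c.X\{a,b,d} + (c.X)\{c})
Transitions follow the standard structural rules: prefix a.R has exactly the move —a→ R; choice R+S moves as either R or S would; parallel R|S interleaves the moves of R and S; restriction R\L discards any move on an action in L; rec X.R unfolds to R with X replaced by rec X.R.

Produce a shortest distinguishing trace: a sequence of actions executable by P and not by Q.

bcb

Reachable graph of P (4 states):
  p0 = rec X. b.c.(b.X\{a,b,d} + (c.X)\{c}) :: —b→ p1
  p1 = c.(b.(rec X. b.c.(b.X\{a,b,d} + (c.X)\{c}))\{a,b,d} + (c.(rec X. b.c.(b.X\{a,b,d} + (c.X)\{c})))\{c}) :: —c→ p2
  p2 = b.(rec X. b.c.(b.X\{a,b,d} + (c.X)\{c}))\{a,b,d} + (c.(rec X. b.c.(b.X\{a,b,d} + (c.X)\{c})))\{c} :: —b→ p3
  p3 = (rec X. b.c.(b.X\{a,b,d} + (c.X)\{c}))\{a,b,d} :: ∅
Reachable graph of Q (4 states):
  q0 = rec X. b.c.(c.X\{a,b,d} + (c.X)\{c}) :: —b→ q1
  q1 = c.(c.(rec X. b.c.(c.X\{a,b,d} + (c.X)\{c}))\{a,b,d} + (c.(rec X. b.c.(c.X\{a,b,d} + (c.X)\{c})))\{c}) :: —c→ q2
  q2 = c.(rec X. b.c.(c.X\{a,b,d} + (c.X)\{c}))\{a,b,d} + (c.(rec X. b.c.(c.X\{a,b,d} + (c.X)\{c})))\{c} :: —c→ q3
  q3 = (rec X. b.c.(c.X\{a,b,d} + (c.X)\{c}))\{a,b,d} :: ∅
Trace ⟨bcb⟩ through P, begin at {p0}:
  [1] b ⇒ {p1}
  [2] c ⇒ {p2}
  [3] b ⇒ {p3}
  ✓ P
Trace ⟨bcb⟩ through Q, begin at {q0}:
  [1] b ⇒ {q1}
  [2] c ⇒ {q2}
  [3] b ⇒ ∅ (Q stuck)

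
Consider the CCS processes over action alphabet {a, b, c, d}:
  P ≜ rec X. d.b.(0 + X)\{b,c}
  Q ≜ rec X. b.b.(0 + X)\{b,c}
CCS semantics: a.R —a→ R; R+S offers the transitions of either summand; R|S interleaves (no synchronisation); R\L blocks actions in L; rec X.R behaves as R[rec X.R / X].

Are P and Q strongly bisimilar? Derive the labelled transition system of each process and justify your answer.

NO

P's transition system — 4 states:
  m0 = rec X. d.b.(0 + X)\{b,c} → —d→ m1
  m1 = b.(0 + (rec X. d.b.(0 + X)\{b,c}))\{b,c} → —b→ m2
  m2 = (0 + (rec X. d.b.(0 + X)\{b,c}))\{b,c} → —d→ m3
  m3 = (b.(0 + (rec X. d.b.(0 + X)\{b,c}))\{b,c})\{b,c} → (no moves)
Q's transition system — 3 states:
  n0 = rec X. b.b.(0 + X)\{b,c} → —b→ n1
  n1 = b.(0 + (rec X. b.b.(0 + X)\{b,c}))\{b,c} → —b→ n2
  n2 = (0 + (rec X. b.b.(0 + X)\{b,c}))\{b,c} → (no moves)
Partition-refinement fixed point:
  B0 = {m0}
  B1 = {m1}
  B2 = {m2}
  B3 = {m3, n2}
  B4 = {n0}
  B5 = {n1}
m0 ∈ B0, n0 ∈ B4 → different blocks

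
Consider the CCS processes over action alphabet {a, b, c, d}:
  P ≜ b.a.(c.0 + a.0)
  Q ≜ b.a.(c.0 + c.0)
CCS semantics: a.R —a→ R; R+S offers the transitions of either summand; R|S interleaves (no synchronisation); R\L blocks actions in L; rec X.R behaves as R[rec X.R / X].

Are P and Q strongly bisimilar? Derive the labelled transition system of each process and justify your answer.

P ≁ Q

P's transition system — 4 states:
  u0 = b.a.(c.0 + a.0) ⊢ =b=> u1
  u1 = a.(c.0 + a.0) ⊢ =a=> u2
  u2 = c.0 + a.0 ⊢ =a=> u3, =c=> u3
  u3 = 0 ⊢ stopped
Q's transition system — 4 states:
  v0 = b.a.(c.0 + c.0) ⊢ =b=> v1
  v1 = a.(c.0 + c.0) ⊢ =a=> v2
  v2 = c.0 + c.0 ⊢ =c=> v3
  v3 = 0 ⊢ stopped
Bisimilarity quotient blocks:
  B0 = {u0}
  B1 = {u1}
  B2 = {u2}
  B3 = {u3, v3}
  B4 = {v0}
  B5 = {v1}
  B6 = {v2}
u0 ∈ B0, v0 ∈ B4 → different blocks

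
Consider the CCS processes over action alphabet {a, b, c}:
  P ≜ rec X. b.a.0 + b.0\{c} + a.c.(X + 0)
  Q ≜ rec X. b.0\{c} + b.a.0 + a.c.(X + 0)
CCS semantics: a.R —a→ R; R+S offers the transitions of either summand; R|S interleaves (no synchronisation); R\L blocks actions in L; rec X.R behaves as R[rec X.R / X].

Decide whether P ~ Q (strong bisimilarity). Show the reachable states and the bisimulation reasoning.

YES

P's transition system — 6 states:
  u0 = rec X. b.a.0 + b.0\{c} + a.c.(X + 0) | --a--▸ u1, --b--▸ u2, --b--▸ u3
  u1 = c.((rec X. b.a.0 + b.0\{c} + a.c.(X + 0)) + 0) | --c--▸ u4
  u2 = 0\{c} | deadlocked
  u3 = a.0 | --a--▸ u5
  u4 = (rec X. b.a.0 + b.0\{c} + a.c.(X + 0)) + 0 | --a--▸ u1, --b--▸ u2, --b--▸ u3
  u5 = 0 | deadlocked
Q's transition system — 6 states:
  v0 = rec X. b.0\{c} + b.a.0 + a.c.(X + 0) | --a--▸ v1, --b--▸ v2, --b--▸ v3
  v1 = c.((rec X. b.0\{c} + b.a.0 + a.c.(X + 0)) + 0) | --c--▸ v4
  v2 = 0\{c} | deadlocked
  v3 = a.0 | --a--▸ v5
  v4 = (rec X. b.0\{c} + b.a.0 + a.c.(X + 0)) + 0 | --a--▸ v1, --b--▸ v2, --b--▸ v3
  v5 = 0 | deadlocked
Bisimilarity quotient blocks:
  B0 = {u0, u4, v0, v4}
  B1 = {u3, v3}
  B2 = {u2, u5, v2, v5}
  B3 = {u1, v1}
u0 ∈ B0, v0 ∈ B0 → same block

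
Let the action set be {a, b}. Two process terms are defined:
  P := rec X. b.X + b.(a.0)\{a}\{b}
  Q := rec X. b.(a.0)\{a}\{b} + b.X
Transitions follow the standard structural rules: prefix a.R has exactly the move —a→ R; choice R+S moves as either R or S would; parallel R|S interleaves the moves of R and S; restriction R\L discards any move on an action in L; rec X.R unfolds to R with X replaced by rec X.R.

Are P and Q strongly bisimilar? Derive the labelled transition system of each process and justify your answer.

bisimilar

Reachable graph of P (2 states):
  u0 = rec X. b.X + b.(a.0)\{a}\{b} :: -b-> u0, -b-> u1
  u1 = (a.0)\{a}\{b} :: (no moves)
Reachable graph of Q (2 states):
  v0 = rec X. b.(a.0)\{a}\{b} + b.X :: -b-> v0, -b-> v1
  v1 = (a.0)\{a}\{b} :: (no moves)
Coarsest stable partition (strong bisimilarity classes):
  B0 = {u0, v0}
  B1 = {u1, v1}
u0 ∈ B0, v0 ∈ B0 → same block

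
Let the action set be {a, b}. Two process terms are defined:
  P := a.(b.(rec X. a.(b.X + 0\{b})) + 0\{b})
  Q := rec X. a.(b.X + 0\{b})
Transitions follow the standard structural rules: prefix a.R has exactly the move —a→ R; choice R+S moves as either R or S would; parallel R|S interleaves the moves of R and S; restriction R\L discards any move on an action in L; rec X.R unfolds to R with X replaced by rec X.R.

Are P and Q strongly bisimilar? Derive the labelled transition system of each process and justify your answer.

YES

Reachable graph of P (3 states):
  u0 = a.(b.(rec X. a.(b.X + 0\{b})) + 0\{b}) :: —a→ u1
  u1 = b.(rec X. a.(b.X + 0\{b})) + 0\{b} :: —b→ u2
  u2 = rec X. a.(b.X + 0\{b}) :: —a→ u1
Reachable graph of Q (2 states):
  v0 = rec X. a.(b.X + 0\{b}) :: —a→ v1
  v1 = b.(rec X. a.(b.X + 0\{b})) + 0\{b} :: —b→ v0
Bisimilarity quotient blocks:
  B0 = {u0, u2, v0}
  B1 = {u1, v1}
u0 ∈ B0, v0 ∈ B0 → same block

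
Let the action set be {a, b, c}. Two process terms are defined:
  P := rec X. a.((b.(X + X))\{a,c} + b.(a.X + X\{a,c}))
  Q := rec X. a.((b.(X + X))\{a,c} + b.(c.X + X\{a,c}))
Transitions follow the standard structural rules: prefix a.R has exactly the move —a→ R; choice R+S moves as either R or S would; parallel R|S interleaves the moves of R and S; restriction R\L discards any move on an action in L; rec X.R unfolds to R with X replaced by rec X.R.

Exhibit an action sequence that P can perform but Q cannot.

LTS(P): 4 reachable states
  u0 = rec X. a.((b.(X + X))\{a,c} + b.(a.X + X\{a,c})) → =a=> u1
  u1 = (b.((rec X. a.((b.(X + X))\{a,c} + b.(a.X + X\{a,c}))) + (rec X. a.((b.(X + X))\{a,c} + b.(a.X + X\{a,c})))))\{a,c} + b.(a.(rec X. a.((b.(X + X))\{a,c} + b.(a.X + X\{a,c}))) + (rec X. a.((b.(X + X))\{a,c} + b.(a.X + X\{a,c})))\{a,c}) → =b=> u2, =b=> u3
  u2 = ((rec X. a.((b.(X + X))\{a,c} + b.(a.X + X\{a,c}))) + (rec X. a.((b.(X + X))\{a,c} + b.(a.X + X\{a,c}))))\{a,c} → ·
  u3 = a.(rec X. a.((b.(X + X))\{a,c} + b.(a.X + X\{a,c}))) + (rec X. a.((b.(X + X))\{a,c} + b.(a.X + X\{a,c})))\{a,c} → =a=> u0
LTS(Q): 4 reachable states
  v0 = rec X. a.((b.(X + X))\{a,c} + b.(c.X + X\{a,c})) → =a=> v1
  v1 = (b.((rec X. a.((b.(X + X))\{a,c} + b.(c.X + X\{a,c}))) + (rec X. a.((b.(X + X))\{a,c} + b.(c.X + X\{a,c})))))\{a,c} + b.(c.(rec X. a.((b.(X + X))\{a,c} + b.(c.X + X\{a,c}))) + (rec X. a.((b.(X + X))\{a,c} + b.(c.X + X\{a,c})))\{a,c}) → =b=> v2, =b=> v3
  v2 = ((rec X. a.((b.(X + X))\{a,c} + b.(c.X + X\{a,c}))) + (rec X. a.((b.(X + X))\{a,c} + b.(c.X + X\{a,c}))))\{a,c} → ·
  v3 = c.(rec X. a.((b.(X + X))\{a,c} + b.(c.X + X\{a,c}))) + (rec X. a.((b.(X + X))\{a,c} + b.(c.X + X\{a,c})))\{a,c} → =c=> v0
Trace ⟨aba⟩ through P, begin at {u0}:
  after a @ step 1: {u1}
  after b @ step 2: {u2, u3}
  after a @ step 3: {u0}
  P completes σ.
Trace ⟨aba⟩ through Q, begin at {v0}:
  after a @ step 1: {v1}
  after b @ step 2: {v2, v3}
  after a @ step 3: no successor for Q

aba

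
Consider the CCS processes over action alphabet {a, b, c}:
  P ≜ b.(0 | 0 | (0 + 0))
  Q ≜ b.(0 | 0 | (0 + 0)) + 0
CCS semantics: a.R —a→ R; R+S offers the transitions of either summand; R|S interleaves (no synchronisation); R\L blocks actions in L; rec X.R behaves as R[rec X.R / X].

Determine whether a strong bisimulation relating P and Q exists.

P's transition system — 2 states:
  m0 = b.(0 | 0 | (0 + 0)) → --b--▸ m1
  m1 = 0 | 0 | (0 + 0) → stopped
Q's transition system — 2 states:
  n0 = b.(0 | 0 | (0 + 0)) + 0 → --b--▸ n1
  n1 = 0 | 0 | (0 + 0) → stopped
Coarsest stable partition (strong bisimilarity classes):
  B0 = {m0, n0}
  B1 = {m1, n1}
m0 ∈ B0, n0 ∈ B0 → same block

YES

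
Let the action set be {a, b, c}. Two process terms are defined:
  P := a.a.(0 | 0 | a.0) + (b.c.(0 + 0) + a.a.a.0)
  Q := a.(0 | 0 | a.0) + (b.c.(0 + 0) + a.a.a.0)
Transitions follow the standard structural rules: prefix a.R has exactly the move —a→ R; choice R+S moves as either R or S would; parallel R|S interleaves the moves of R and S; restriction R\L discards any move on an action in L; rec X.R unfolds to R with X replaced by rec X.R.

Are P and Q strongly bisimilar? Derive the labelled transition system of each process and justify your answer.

P's transition system — 9 states:
  p0 = a.a.(0 | 0 | a.0) + (b.c.(0 + 0) + a.a.a.0) | —a→ p1, —a→ p2, —b→ p3
  p1 = a.(0 | 0 | a.0) | —a→ p4
  p2 = a.a.0 | —a→ p5
  p3 = c.(0 + 0) | —c→ p6
  p4 = 0 | 0 | a.0 | —a→ p7
  p5 = a.0 | —a→ p8
  p6 = 0 + 0 | (no moves)
  p7 = 0 | 0 | 0 | (no moves)
  p8 = 0 | (no moves)
Q's transition system — 8 states:
  q0 = a.(0 | 0 | a.0) + (b.c.(0 + 0) + a.a.a.0) | —a→ q1, —a→ q2, —b→ q3
  q1 = 0 | 0 | a.0 | —a→ q4
  q2 = a.a.0 | —a→ q5
  q3 = c.(0 + 0) | —c→ q6
  q4 = 0 | 0 | 0 | (no moves)
  q5 = a.0 | —a→ q7
  q6 = 0 + 0 | (no moves)
  q7 = 0 | (no moves)
Partition-refinement fixed point:
  B0 = {p0}
  B1 = {p1, p2, q2}
  B2 = {p4, p5, q1, q5}
  B3 = {p6, p7, p8, q4, q6, q7}
  B4 = {p3, q3}
  B5 = {q0}
p0 ∈ B0, q0 ∈ B5 → different blocks

not bisimilar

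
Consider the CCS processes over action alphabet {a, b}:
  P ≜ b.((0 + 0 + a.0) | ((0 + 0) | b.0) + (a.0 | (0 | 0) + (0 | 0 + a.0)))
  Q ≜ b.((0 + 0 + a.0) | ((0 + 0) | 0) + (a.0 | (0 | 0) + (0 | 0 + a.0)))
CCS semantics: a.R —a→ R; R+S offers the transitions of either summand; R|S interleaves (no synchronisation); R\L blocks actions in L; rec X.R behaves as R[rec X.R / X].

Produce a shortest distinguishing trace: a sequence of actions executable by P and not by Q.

bb

P's transition system — 7 states:
  s0 = b.((0 + 0 + a.0) | ((0 + 0) | b.0) + (a.0 | (0 | 0) + (0 | 0 + a.0))) :: ··b··> s1
  s1 = (0 + 0 + a.0) | ((0 + 0) | b.0) + (a.0 | (0 | 0) + (0 | 0 + a.0)) :: ··a··> s2, ··a··> s3, ··a··> s4, ··b··> s5
  s2 = 0 :: stopped
  s3 = 0 | ((0 + 0) | b.0) :: ··b··> s6
  s4 = 0 | (0 | 0) :: stopped
  s5 = (0 + 0 + a.0) | ((0 + 0) | 0) :: ··a··> s6
  s6 = 0 | ((0 + 0) | 0) :: stopped
Q's transition system — 5 states:
  t0 = b.((0 + 0 + a.0) | ((0 + 0) | 0) + (a.0 | (0 | 0) + (0 | 0 + a.0))) :: ··b··> t1
  t1 = (0 + 0 + a.0) | ((0 + 0) | 0) + (a.0 | (0 | 0) + (0 | 0 + a.0)) :: ··a··> t2, ··a··> t3, ··a··> t4
  t2 = 0 :: stopped
  t3 = 0 | ((0 + 0) | 0) :: stopped
  t4 = 0 | (0 | 0) :: stopped
Run σ = ⟨bb⟩ on P: start {s0}
  [1] b ⇒ {s1}
  [2] b ⇒ {s5}
  — P admits the full trace.
Run σ = ⟨bb⟩ on Q: start {t0}
  [1] b ⇒ {t1}
  [2] b ⇒ no successor for Q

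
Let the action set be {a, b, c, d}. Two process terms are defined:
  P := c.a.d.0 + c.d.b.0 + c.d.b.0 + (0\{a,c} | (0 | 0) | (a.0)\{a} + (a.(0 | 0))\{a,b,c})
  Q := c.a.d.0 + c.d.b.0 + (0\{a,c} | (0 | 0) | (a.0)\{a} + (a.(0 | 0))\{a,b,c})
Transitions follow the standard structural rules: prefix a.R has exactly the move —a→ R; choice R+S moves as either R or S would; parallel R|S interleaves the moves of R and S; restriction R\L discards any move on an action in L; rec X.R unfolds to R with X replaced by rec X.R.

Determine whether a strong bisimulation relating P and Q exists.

Reachable graph of P (6 states):
  s0 = c.a.d.0 + c.d.b.0 + c.d.b.0 + (0\{a,c} | (0 | 0) | (a.0)\{a} + (a.(0 | 0))\{a,b,c}) :: —c→ s1, —c→ s2
  s1 = a.d.0 :: —a→ s3
  s2 = d.b.0 :: —d→ s4
  s3 = d.0 :: —d→ s5
  s4 = b.0 :: —b→ s5
  s5 = 0 :: stopped
Reachable graph of Q (6 states):
  t0 = c.a.d.0 + c.d.b.0 + (0\{a,c} | (0 | 0) | (a.0)\{a} + (a.(0 | 0))\{a,b,c}) :: —c→ t1, —c→ t2
  t1 = a.d.0 :: —a→ t3
  t2 = d.b.0 :: —d→ t4
  t3 = d.0 :: —d→ t5
  t4 = b.0 :: —b→ t5
  t5 = 0 :: stopped
Bisimilarity quotient blocks:
  B0 = {s0, t0}
  B1 = {s2, t2}
  B2 = {s4, t4}
  B3 = {s5, t5}
  B4 = {s1, t1}
  B5 = {s3, t3}
s0 ∈ B0, t0 ∈ B0 → same block

P ~ Q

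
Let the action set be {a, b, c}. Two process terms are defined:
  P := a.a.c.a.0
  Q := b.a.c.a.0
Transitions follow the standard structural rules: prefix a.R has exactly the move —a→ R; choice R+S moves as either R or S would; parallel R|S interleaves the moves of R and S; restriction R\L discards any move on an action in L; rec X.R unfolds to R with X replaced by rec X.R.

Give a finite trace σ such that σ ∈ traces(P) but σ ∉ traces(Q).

Reachable graph of P (5 states):
  u0 = a.a.c.a.0 → --a--▸ u1
  u1 = a.c.a.0 → --a--▸ u2
  u2 = c.a.0 → --c--▸ u3
  u3 = a.0 → --a--▸ u4
  u4 = 0 → (no moves)
Reachable graph of Q (5 states):
  v0 = b.a.c.a.0 → --b--▸ v1
  v1 = a.c.a.0 → --a--▸ v2
  v2 = c.a.0 → --c--▸ v3
  v3 = a.0 → --a--▸ v4
  v4 = 0 → (no moves)
Executing a from P (initial set {u0}):
  [1] a ⇒ {u1}
  P completes σ.
Executing a from Q (initial set {v0}):
  [1] a ⇒ ∅ (Q stuck)

a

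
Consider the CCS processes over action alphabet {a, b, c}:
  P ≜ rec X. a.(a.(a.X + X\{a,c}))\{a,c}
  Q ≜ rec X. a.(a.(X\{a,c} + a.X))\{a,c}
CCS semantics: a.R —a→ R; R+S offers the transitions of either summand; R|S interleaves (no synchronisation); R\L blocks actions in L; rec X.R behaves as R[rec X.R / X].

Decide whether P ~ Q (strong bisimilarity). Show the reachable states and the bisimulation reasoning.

YES

Reachable graph of P (2 states):
  m0 = rec X. a.(a.(a.X + X\{a,c}))\{a,c} | =a=> m1
  m1 = (a.(a.(rec X. a.(a.(a.X + X\{a,c}))\{a,c}) + (rec X. a.(a.(a.X + X\{a,c}))\{a,c})\{a,c}))\{a,c} | deadlocked
Reachable graph of Q (2 states):
  n0 = rec X. a.(a.(X\{a,c} + a.X))\{a,c} | =a=> n1
  n1 = (a.((rec X. a.(a.(X\{a,c} + a.X))\{a,c})\{a,c} + a.(rec X. a.(a.(X\{a,c} + a.X))\{a,c})))\{a,c} | deadlocked
Partition-refinement fixed point:
  B0 = {m0, n0}
  B1 = {m1, n1}
m0 ∈ B0, n0 ∈ B0 → same block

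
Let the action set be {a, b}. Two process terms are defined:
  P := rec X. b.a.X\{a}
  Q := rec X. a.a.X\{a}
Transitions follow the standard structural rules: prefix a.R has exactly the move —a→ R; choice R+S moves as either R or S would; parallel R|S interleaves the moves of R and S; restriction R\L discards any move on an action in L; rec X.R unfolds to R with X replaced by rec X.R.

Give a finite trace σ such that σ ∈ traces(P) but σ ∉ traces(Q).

b

Reachable graph of P (4 states):
  u0 = rec X. b.a.X\{a} | =b=> u1
  u1 = a.(rec X. b.a.X\{a})\{a} | =a=> u2
  u2 = (rec X. b.a.X\{a})\{a} | =b=> u3
  u3 = (a.(rec X. b.a.X\{a})\{a})\{a} | deadlocked
Reachable graph of Q (3 states):
  v0 = rec X. a.a.X\{a} | =a=> v1
  v1 = a.(rec X. a.a.X\{a})\{a} | =a=> v2
  v2 = (rec X. a.a.X\{a})\{a} | deadlocked
Run σ = ⟨b⟩ on P: start {u0}
  after b @ step 1: {u1}
  P completes σ.
Run σ = ⟨b⟩ on Q: start {v0}
  after b @ step 1: ∅  — Q cannot continue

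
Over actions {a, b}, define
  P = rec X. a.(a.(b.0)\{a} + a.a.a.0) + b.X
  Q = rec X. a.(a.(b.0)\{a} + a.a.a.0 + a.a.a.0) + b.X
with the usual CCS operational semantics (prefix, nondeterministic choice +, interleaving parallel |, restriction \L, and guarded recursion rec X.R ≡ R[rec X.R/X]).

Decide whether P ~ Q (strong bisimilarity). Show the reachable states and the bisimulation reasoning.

YES

P's transition system — 7 states:
  s0 = rec X. a.(a.(b.0)\{a} + a.a.a.0) + b.X → =a=> s1, =b=> s0
  s1 = a.(b.0)\{a} + a.a.a.0 → =a=> s2, =a=> s3
  s2 = (b.0)\{a} → =b=> s4
  s3 = a.a.0 → =a=> s5
  s4 = 0\{a} → (no moves)
  s5 = a.0 → =a=> s6
  s6 = 0 → (no moves)
Q's transition system — 7 states:
  t0 = rec X. a.(a.(b.0)\{a} + a.a.a.0 + a.a.a.0) + b.X → =a=> t1, =b=> t0
  t1 = a.(b.0)\{a} + a.a.a.0 + a.a.a.0 → =a=> t2, =a=> t3
  t2 = (b.0)\{a} → =b=> t4
  t3 = a.a.0 → =a=> t5
  t4 = 0\{a} → (no moves)
  t5 = a.0 → =a=> t6
  t6 = 0 → (no moves)
Bisimilarity quotient blocks:
  B0 = {s0, t0}
  B1 = {s1, t1}
  B2 = {s3, t3}
  B3 = {s5, t5}
  B4 = {s4, s6, t4, t6}
  B5 = {s2, t2}
s0 ∈ B0, t0 ∈ B0 → same block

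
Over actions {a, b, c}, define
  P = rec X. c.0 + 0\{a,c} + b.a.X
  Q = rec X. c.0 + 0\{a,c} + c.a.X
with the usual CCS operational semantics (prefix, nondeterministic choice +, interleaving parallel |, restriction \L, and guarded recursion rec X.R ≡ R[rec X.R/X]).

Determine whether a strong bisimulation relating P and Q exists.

Reachable graph of P (3 states):
  u0 = rec X. c.0 + 0\{a,c} + b.a.X → =b=> u1, =c=> u2
  u1 = a.(rec X. c.0 + 0\{a,c} + b.a.X) → =a=> u0
  u2 = 0 → ∅
Reachable graph of Q (3 states):
  v0 = rec X. c.0 + 0\{a,c} + c.a.X → =c=> v1, =c=> v2
  v1 = 0 → ∅
  v2 = a.(rec X. c.0 + 0\{a,c} + c.a.X) → =a=> v0
Partition-refinement fixed point:
  B0 = {u0}
  B1 = {u1}
  B2 = {u2, v1}
  B3 = {v0}
  B4 = {v2}
u0 ∈ B0, v0 ∈ B3 → different blocks

NO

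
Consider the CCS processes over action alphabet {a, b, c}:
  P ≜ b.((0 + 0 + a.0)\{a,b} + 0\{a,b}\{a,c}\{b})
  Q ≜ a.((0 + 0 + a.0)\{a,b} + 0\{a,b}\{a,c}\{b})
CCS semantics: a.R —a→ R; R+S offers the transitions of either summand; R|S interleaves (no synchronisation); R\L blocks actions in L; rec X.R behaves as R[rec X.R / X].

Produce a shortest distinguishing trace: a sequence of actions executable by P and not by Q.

Reachable graph of P (2 states):
  p0 = b.((0 + 0 + a.0)\{a,b} + 0\{a,b}\{a,c}\{b}) | -b-> p1
  p1 = (0 + 0 + a.0)\{a,b} + 0\{a,b}\{a,c}\{b} | stopped
Reachable graph of Q (2 states):
  q0 = a.((0 + 0 + a.0)\{a,b} + 0\{a,b}\{a,c}\{b}) | -a-> q1
  q1 = (0 + 0 + a.0)\{a,b} + 0\{a,b}\{a,c}\{b} | stopped
Trace ⟨b⟩ through P, begin at {p0}:
  after b @ step 1: {p1}
  P completes σ.
Trace ⟨b⟩ through Q, begin at {q0}:
  after b @ step 1: ∅ (Q stuck)

b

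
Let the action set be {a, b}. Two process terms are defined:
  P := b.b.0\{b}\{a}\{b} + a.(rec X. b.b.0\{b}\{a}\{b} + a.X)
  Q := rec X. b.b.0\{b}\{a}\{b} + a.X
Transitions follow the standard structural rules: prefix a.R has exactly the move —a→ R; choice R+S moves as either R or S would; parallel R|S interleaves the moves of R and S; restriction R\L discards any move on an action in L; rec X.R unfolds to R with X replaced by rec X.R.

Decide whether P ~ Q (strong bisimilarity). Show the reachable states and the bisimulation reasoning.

P ~ Q

P's transition system — 4 states:
  s0 = b.b.0\{b}\{a}\{b} + a.(rec X. b.b.0\{b}\{a}\{b} + a.X) :: —a→ s1, —b→ s2
  s1 = rec X. b.b.0\{b}\{a}\{b} + a.X :: —a→ s1, —b→ s2
  s2 = b.0\{b}\{a}\{b} :: —b→ s3
  s3 = 0\{b}\{a}\{b} :: ∅
Q's transition system — 3 states:
  t0 = rec X. b.b.0\{b}\{a}\{b} + a.X :: —a→ t0, —b→ t1
  t1 = b.0\{b}\{a}\{b} :: —b→ t2
  t2 = 0\{b}\{a}\{b} :: ∅
Coarsest stable partition (strong bisimilarity classes):
  B0 = {s0, s1, t0}
  B1 = {s2, t1}
  B2 = {s3, t2}
s0 ∈ B0, t0 ∈ B0 → same block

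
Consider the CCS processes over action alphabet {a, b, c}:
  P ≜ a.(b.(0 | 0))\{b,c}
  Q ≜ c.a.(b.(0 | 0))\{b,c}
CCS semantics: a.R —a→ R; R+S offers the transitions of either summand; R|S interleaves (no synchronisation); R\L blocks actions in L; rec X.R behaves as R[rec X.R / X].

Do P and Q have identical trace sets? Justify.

traces(P) ≠ traces(Q) — witness ⟨a⟩

Reachable graph of P (2 states):
  s0 = a.(b.(0 | 0))\{b,c} | -a-> s1
  s1 = (b.(0 | 0))\{b,c} | stopped
Reachable graph of Q (3 states):
  t0 = c.a.(b.(0 | 0))\{b,c} | -c-> t1
  t1 = a.(b.(0 | 0))\{b,c} | -a-> t2
  t2 = (b.(0 | 0))\{b,c} | stopped
Run σ = ⟨a⟩ on P: start {s0}
  after a @ step 1: {s1}
  — P admits the full trace.
Run σ = ⟨a⟩ on Q: start {t0}
  after a @ step 1: no successor for Q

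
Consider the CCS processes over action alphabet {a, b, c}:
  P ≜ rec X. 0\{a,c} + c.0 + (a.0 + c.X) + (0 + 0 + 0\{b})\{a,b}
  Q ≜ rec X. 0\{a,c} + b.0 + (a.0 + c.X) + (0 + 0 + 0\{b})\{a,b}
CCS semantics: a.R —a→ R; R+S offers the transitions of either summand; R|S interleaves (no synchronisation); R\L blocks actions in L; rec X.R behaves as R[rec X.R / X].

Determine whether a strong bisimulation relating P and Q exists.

P ≁ Q

P's transition system — 2 states:
  m0 = rec X. 0\{a,c} + c.0 + (a.0 + c.X) + (0 + 0 + 0\{b})\{a,b} → —a→ m1, —c→ m0, —c→ m1
  m1 = 0 → deadlocked
Q's transition system — 2 states:
  n0 = rec X. 0\{a,c} + b.0 + (a.0 + c.X) + (0 + 0 + 0\{b})\{a,b} → —a→ n1, —b→ n1, —c→ n0
  n1 = 0 → deadlocked
Partition-refinement fixed point:
  B0 = {m0}
  B1 = {m1, n1}
  B2 = {n0}
m0 ∈ B0, n0 ∈ B2 → different blocks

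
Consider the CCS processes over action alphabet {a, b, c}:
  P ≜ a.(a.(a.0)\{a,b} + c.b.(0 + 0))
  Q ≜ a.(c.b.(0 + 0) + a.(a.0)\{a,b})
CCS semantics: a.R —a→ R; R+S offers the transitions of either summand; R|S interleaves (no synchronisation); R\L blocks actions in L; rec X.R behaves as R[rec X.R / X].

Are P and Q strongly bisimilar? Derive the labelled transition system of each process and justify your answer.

YES

LTS(P): 5 reachable states
  s0 = a.(a.(a.0)\{a,b} + c.b.(0 + 0)) ⊢ --a--▸ s1
  s1 = a.(a.0)\{a,b} + c.b.(0 + 0) ⊢ --a--▸ s2, --c--▸ s3
  s2 = (a.0)\{a,b} ⊢ ∅
  s3 = b.(0 + 0) ⊢ --b--▸ s4
  s4 = 0 + 0 ⊢ ∅
LTS(Q): 5 reachable states
  t0 = a.(c.b.(0 + 0) + a.(a.0)\{a,b}) ⊢ --a--▸ t1
  t1 = c.b.(0 + 0) + a.(a.0)\{a,b} ⊢ --a--▸ t2, --c--▸ t3
  t2 = (a.0)\{a,b} ⊢ ∅
  t3 = b.(0 + 0) ⊢ --b--▸ t4
  t4 = 0 + 0 ⊢ ∅
Coarsest stable partition (strong bisimilarity classes):
  B0 = {s0, t0}
  B1 = {s1, t1}
  B2 = {s3, t3}
  B3 = {s2, s4, t2, t4}
s0 ∈ B0, t0 ∈ B0 → same block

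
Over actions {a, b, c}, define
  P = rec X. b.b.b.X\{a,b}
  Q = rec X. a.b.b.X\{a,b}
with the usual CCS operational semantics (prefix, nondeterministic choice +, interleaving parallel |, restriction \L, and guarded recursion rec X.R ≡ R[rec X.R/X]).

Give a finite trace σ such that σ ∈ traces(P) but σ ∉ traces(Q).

b

P's transition system — 4 states:
  u0 = rec X. b.b.b.X\{a,b} ⊢ =b=> u1
  u1 = b.b.(rec X. b.b.b.X\{a,b})\{a,b} ⊢ =b=> u2
  u2 = b.(rec X. b.b.b.X\{a,b})\{a,b} ⊢ =b=> u3
  u3 = (rec X. b.b.b.X\{a,b})\{a,b} ⊢ deadlocked
Q's transition system — 4 states:
  v0 = rec X. a.b.b.X\{a,b} ⊢ =a=> v1
  v1 = b.b.(rec X. a.b.b.X\{a,b})\{a,b} ⊢ =b=> v2
  v2 = b.(rec X. a.b.b.X\{a,b})\{a,b} ⊢ =b=> v3
  v3 = (rec X. a.b.b.X\{a,b})\{a,b} ⊢ deadlocked
Executing b from P (initial set {u0}):
  after b @ step 1: {u1}
  P completes σ.
Executing b from Q (initial set {v0}):
  after b @ step 1: ∅  — Q cannot continue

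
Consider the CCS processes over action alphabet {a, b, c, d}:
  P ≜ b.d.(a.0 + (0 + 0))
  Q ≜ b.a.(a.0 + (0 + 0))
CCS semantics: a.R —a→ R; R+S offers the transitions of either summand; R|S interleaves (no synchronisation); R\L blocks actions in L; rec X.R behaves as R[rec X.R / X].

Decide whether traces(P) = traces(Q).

Reachable graph of P (4 states):
  m0 = b.d.(a.0 + (0 + 0)) ⊢ =b=> m1
  m1 = d.(a.0 + (0 + 0)) ⊢ =d=> m2
  m2 = a.0 + (0 + 0) ⊢ =a=> m3
  m3 = 0 ⊢ (no moves)
Reachable graph of Q (4 states):
  n0 = b.a.(a.0 + (0 + 0)) ⊢ =b=> n1
  n1 = a.(a.0 + (0 + 0)) ⊢ =a=> n2
  n2 = a.0 + (0 + 0) ⊢ =a=> n3
  n3 = 0 ⊢ (no moves)
Run σ = ⟨bd⟩ on P: start {m0}
  step 1 (b): {m1}
  step 2 (d): {m2}
  ✓ P
Run σ = ⟨bd⟩ on Q: start {n0}
  step 1 (b): {n1}
  step 2 (d): ∅  — Q cannot continue

traces(P) ≠ traces(Q) — witness ⟨bd⟩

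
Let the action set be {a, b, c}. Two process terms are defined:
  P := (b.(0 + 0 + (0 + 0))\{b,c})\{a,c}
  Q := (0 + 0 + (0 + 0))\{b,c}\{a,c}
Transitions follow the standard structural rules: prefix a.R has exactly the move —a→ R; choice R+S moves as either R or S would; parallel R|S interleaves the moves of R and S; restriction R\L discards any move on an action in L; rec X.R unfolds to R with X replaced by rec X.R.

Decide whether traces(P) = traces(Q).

Reachable graph of P (2 states):
  p0 = (b.(0 + 0 + (0 + 0))\{b,c})\{a,c} :: =b=> p1
  p1 = (0 + 0 + (0 + 0))\{b,c}\{a,c} :: deadlocked
Reachable graph of Q (1 states):
  q0 = (0 + 0 + (0 + 0))\{b,c}\{a,c} :: deadlocked
Executing b from P (initial set {p0}):
  [1] b ⇒ {p1}
  ✓ P
Executing b from Q (initial set {q0}):
  [1] b ⇒ no successor for Q

traces(P) ≠ traces(Q) — witness ⟨b⟩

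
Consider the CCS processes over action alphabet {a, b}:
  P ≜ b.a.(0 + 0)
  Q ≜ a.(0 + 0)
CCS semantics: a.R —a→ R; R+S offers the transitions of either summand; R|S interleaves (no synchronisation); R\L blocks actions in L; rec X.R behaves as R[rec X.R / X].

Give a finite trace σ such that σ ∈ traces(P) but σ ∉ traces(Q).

b

P's transition system — 3 states:
  s0 = b.a.(0 + 0) :: -b-> s1
  s1 = a.(0 + 0) :: -a-> s2
  s2 = 0 + 0 :: ∅
Q's transition system — 2 states:
  t0 = a.(0 + 0) :: -a-> t1
  t1 = 0 + 0 :: ∅
Trace ⟨b⟩ through P, begin at {s0}:
  after b @ step 1: {s1}
  — P admits the full trace.
Trace ⟨b⟩ through Q, begin at {t0}:
  after b @ step 1: ∅  — Q cannot continue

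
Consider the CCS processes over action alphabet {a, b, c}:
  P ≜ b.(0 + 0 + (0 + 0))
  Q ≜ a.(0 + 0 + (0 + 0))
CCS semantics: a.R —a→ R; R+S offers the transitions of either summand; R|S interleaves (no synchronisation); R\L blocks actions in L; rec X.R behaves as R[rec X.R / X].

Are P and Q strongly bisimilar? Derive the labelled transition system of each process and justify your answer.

not bisimilar

P's transition system — 2 states:
  u0 = b.(0 + 0 + (0 + 0)) ⊢ ··b··> u1
  u1 = 0 + 0 + (0 + 0) ⊢ deadlocked
Q's transition system — 2 states:
  v0 = a.(0 + 0 + (0 + 0)) ⊢ ··a··> v1
  v1 = 0 + 0 + (0 + 0) ⊢ deadlocked
Coarsest stable partition (strong bisimilarity classes):
  B0 = {u0}
  B1 = {u1, v1}
  B2 = {v0}
u0 ∈ B0, v0 ∈ B2 → different blocks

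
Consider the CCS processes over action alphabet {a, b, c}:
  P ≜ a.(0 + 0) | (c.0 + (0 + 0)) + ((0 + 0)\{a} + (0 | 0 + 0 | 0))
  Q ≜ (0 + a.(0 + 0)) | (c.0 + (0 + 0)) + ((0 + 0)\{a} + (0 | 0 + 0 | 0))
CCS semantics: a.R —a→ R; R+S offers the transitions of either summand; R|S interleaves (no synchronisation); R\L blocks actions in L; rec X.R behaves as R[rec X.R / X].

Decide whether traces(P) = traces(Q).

Reachable graph of P (4 states):
  m0 = a.(0 + 0) | (c.0 + (0 + 0)) + ((0 + 0)\{a} + (0 | 0 + 0 | 0)) → --a--▸ m1, --c--▸ m2
  m1 = (0 + 0) | (c.0 + (0 + 0)) → --c--▸ m3
  m2 = a.(0 + 0) | 0 → --a--▸ m3
  m3 = (0 + 0) | 0 → (no moves)
Reachable graph of Q (4 states):
  n0 = (0 + a.(0 + 0)) | (c.0 + (0 + 0)) + ((0 + 0)\{a} + (0 | 0 + 0 | 0)) → --a--▸ n1, --c--▸ n2
  n1 = (0 + 0) | (c.0 + (0 + 0)) → --c--▸ n3
  n2 = (0 + a.(0 + 0)) | 0 → --a--▸ n3
  n3 = (0 + 0) | 0 → (no moves)
Coarsest stable partition (strong bisimilarity classes):
  B0 = {m0, n0}
  B1 = {m2, n2}
  B2 = {m3, n3}
  B3 = {m1, n1}
m0 ∈ B0, n0 ∈ B0 → same block
Bisimilar ⇒ trace-equivalent.

YES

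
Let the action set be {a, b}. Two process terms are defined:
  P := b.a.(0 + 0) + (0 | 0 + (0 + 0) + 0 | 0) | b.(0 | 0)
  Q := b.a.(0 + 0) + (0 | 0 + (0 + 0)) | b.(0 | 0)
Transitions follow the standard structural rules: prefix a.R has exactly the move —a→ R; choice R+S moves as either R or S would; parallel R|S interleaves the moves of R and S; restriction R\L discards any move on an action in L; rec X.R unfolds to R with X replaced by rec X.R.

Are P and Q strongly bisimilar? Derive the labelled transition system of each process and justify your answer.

P's transition system — 4 states:
  s0 = b.a.(0 + 0) + (0 | 0 + (0 + 0) + 0 | 0) | b.(0 | 0) has moves =b=> s1, =b=> s2
  s1 = (0 | 0 + (0 + 0) + 0 | 0) | (0 | 0) has moves ·
  s2 = a.(0 + 0) has moves =a=> s3
  s3 = 0 + 0 has moves ·
Q's transition system — 4 states:
  t0 = b.a.(0 + 0) + (0 | 0 + (0 + 0)) | b.(0 | 0) has moves =b=> t1, =b=> t2
  t1 = (0 | 0 + (0 + 0)) | (0 | 0) has moves ·
  t2 = a.(0 + 0) has moves =a=> t3
  t3 = 0 + 0 has moves ·
Partition-refinement fixed point:
  B0 = {s0, t0}
  B1 = {s1, s3, t1, t3}
  B2 = {s2, t2}
s0 ∈ B0, t0 ∈ B0 → same block

P ~ Q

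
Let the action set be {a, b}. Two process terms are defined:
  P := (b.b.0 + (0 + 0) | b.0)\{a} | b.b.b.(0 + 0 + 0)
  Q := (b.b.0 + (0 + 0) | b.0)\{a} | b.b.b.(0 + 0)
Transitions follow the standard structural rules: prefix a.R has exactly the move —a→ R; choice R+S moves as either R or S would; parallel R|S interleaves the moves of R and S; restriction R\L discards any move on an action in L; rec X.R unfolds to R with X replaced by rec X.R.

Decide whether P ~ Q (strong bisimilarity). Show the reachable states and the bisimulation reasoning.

YES

Reachable graph of P (16 states):
  p0 = (b.b.0 + (0 + 0) | b.0)\{a} | b.b.b.(0 + 0 + 0) | ··b··> p1, ··b··> p2, ··b··> p3
  p1 = ((0 + 0) | 0)\{a} | b.b.b.(0 + 0 + 0) | ··b··> p4
  p2 = (b.0)\{a} | b.b.b.(0 + 0 + 0) | ··b··> p5, ··b··> p6
  p3 = (b.b.0 + (0 + 0) | b.0)\{a} | b.b.(0 + 0 + 0) | ··b··> p4, ··b··> p5, ··b··> p7
  p4 = ((0 + 0) | 0)\{a} | b.b.(0 + 0 + 0) | ··b··> p8
  p5 = (b.0)\{a} | b.b.(0 + 0 + 0) | ··b··> p10, ··b··> p9
  p6 = 0\{a} | b.b.b.(0 + 0 + 0) | ··b··> p10
  p7 = (b.b.0 + (0 + 0) | b.0)\{a} | b.(0 + 0 + 0) | ··b··> p11, ··b··> p8, ··b··> p9
  p8 = ((0 + 0) | 0)\{a} | b.(0 + 0 + 0) | ··b··> p12
  p9 = (b.0)\{a} | b.(0 + 0 + 0) | ··b··> p13, ··b··> p14
  p10 = 0\{a} | b.b.(0 + 0 + 0) | ··b··> p14
  p11 = (b.b.0 + (0 + 0) | b.0)\{a} | (0 + 0 + 0) | ··b··> p12, ··b··> p13
  p12 = ((0 + 0) | 0)\{a} | (0 + 0 + 0) | ∅
  p13 = (b.0)\{a} | (0 + 0 + 0) | ··b··> p15
  p14 = 0\{a} | b.(0 + 0 + 0) | ··b··> p15
  p15 = 0\{a} | (0 + 0 + 0) | ∅
Reachable graph of Q (16 states):
  q0 = (b.b.0 + (0 + 0) | b.0)\{a} | b.b.b.(0 + 0) | ··b··> q1, ··b··> q2, ··b··> q3
  q1 = ((0 + 0) | 0)\{a} | b.b.b.(0 + 0) | ··b··> q4
  q2 = (b.0)\{a} | b.b.b.(0 + 0) | ··b··> q5, ··b··> q6
  q3 = (b.b.0 + (0 + 0) | b.0)\{a} | b.b.(0 + 0) | ··b··> q4, ··b··> q5, ··b··> q7
  q4 = ((0 + 0) | 0)\{a} | b.b.(0 + 0) | ··b··> q8
  q5 = (b.0)\{a} | b.b.(0 + 0) | ··b··> q10, ··b··> q9
  q6 = 0\{a} | b.b.b.(0 + 0) | ··b··> q10
  q7 = (b.b.0 + (0 + 0) | b.0)\{a} | b.(0 + 0) | ··b··> q11, ··b··> q8, ··b··> q9
  q8 = ((0 + 0) | 0)\{a} | b.(0 + 0) | ··b··> q12
  q9 = (b.0)\{a} | b.(0 + 0) | ··b··> q13, ··b··> q14
  q10 = 0\{a} | b.b.(0 + 0) | ··b··> q14
  q11 = (b.b.0 + (0 + 0) | b.0)\{a} | (0 + 0) | ··b··> q12, ··b··> q13
  q12 = ((0 + 0) | 0)\{a} | (0 + 0) | ∅
  q13 = (b.0)\{a} | (0 + 0) | ··b··> q15
  q14 = 0\{a} | b.(0 + 0) | ··b··> q15
  q15 = 0\{a} | (0 + 0) | ∅
Coarsest stable partition (strong bisimilarity classes):
  B0 = {p0, q0}
  B1 = {p3, q3}
  B2 = {p7, q7}
  B3 = {p13, p14, p8, q13, q14, q8}
  B4 = {p12, p15, q12, q15}
  B5 = {p10, p4, p9, q10, q4, q9}
  B6 = {p11, q11}
  B7 = {p1, p5, p6, q1, q5, q6}
  B8 = {p2, q2}
p0 ∈ B0, q0 ∈ B0 → same block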